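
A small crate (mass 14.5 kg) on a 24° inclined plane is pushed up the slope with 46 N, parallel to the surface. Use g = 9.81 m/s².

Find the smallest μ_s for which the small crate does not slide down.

N = m g cos θ = 129.9 N.
Friction must make up the shortfall along the incline: f = m g sin θ − P = 57.86 − 46 = 11.86 N.
At the threshold f = μ_s N, so μ_s,min = 11.86/129.9 = 0.0912.

μ_s,min ≈ 0.0912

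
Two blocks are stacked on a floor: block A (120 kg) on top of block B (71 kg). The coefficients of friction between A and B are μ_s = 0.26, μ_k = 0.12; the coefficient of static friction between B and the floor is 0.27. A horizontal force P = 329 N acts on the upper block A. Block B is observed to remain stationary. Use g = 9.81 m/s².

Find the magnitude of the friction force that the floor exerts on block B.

f ≈ 141 N

Between the blocks, N₁ = m_A g = 1177 N.
So the A–B interface can sustain at most μ_s N₁ = 306.1 N of static friction.
P = 329 N exceeds that limit, so A slips over B and the interface friction becomes kinetic: f₁ = μ_k N₁ = 0.12×1177 = 141 N.
By Newton's third law B feels 141 N forward from A. With B stationary, the floor's static friction on B balances it: f₂ = 141 N (well within μ_s(m_A+m_B)g = 505.9 N).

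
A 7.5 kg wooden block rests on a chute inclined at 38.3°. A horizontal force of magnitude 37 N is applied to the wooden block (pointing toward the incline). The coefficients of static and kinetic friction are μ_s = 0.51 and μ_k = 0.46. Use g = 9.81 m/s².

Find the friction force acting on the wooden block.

f ≈ 16.6 N (up the incline)

Normal direction: N = m g cos θ + P sin θ = 80.67 N.
Along the incline, the net driving force (taking up-slope positive) is P cos θ − m g sin θ = 29.04 − 45.6 = -16.56 N, so equilibrium requires friction f = 16.56 N (up-slope).
Maximum static friction: μ_s N = 0.51 × 80.67 = 41.14 N.
Since 16.56 N is within the 41.14 N limit, the wooden block stays put and friction is exactly 16.6 N.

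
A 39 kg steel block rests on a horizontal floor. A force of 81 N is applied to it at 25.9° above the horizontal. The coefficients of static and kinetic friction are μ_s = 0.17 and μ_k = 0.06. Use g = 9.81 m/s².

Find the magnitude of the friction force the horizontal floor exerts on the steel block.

Vertical equilibrium gives N = m g − P sin α = 347.2 N.
The horizontal driving force is P cos α = 72.86 N, so equilibrium needs friction f = 72.86 N.
The static-friction limit is μ_s N = 59.03 N.
72.86 > 59.03 N → the steel block slides; f = μ_k N = 0.06×347.2 = 20.8 N.

f ≈ 20.8 N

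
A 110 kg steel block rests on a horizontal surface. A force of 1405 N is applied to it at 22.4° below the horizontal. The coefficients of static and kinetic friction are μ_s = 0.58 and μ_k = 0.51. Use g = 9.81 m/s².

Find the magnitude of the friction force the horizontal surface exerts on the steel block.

f ≈ 823 N

N = m g + P sin α = 1079 + 1405×sin 22.4° = 1615 N.
The horizontal driving force is P cos α = 1299 N, so equilibrium needs friction f = 1299 N.
μ_s N = 0.58 × 1615 = 936.4 N.
The required friction exceeds μ_s N, so the steel block moves and f = μ_k N = 823 N.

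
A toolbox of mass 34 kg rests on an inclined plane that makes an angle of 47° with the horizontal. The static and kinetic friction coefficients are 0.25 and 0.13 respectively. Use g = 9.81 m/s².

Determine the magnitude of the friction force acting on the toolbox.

f ≈ 29.6 N (up the incline)

Perpendicular to the surface, N = m g cos θ = 34·9.81·cos 47° = 227.5 N.
Along the slope the weight component is m g sin θ = 243.9 N; friction must supply exactly this, acting up-slope.
Maximum static friction available: μ_s N = 0.25 × 227.5 = 56.87 N.
|243.9| exceeds 56.87 N, so the toolbox slips down-slope; friction is kinetic, f = μ_k N = 0.13×227.5 = 29.6 N.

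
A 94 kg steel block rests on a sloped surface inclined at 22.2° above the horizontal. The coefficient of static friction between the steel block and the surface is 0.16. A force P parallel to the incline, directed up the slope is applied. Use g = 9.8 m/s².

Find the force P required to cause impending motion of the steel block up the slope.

P ≈ 485 N

At impending motion up the slope, friction acts down-slope at its limit: f = μ_s N.
P is parallel to the surface, so N = m g cos θ = 853 N.
Along the incline: P = m g sin θ + μ_s N = 348 + 0.16×853 = 485 N.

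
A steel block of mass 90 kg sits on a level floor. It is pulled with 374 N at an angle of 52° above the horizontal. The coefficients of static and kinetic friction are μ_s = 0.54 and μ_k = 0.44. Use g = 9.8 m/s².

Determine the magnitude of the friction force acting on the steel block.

f ≈ 230 N

N = m g − P sin α = 882 − 374×sin 52° = 587.3 N.
The horizontal driving force is P cos α = 230.3 N, so equilibrium needs friction f = 230.3 N.
μ_s N = 0.54 × 587.3 = 317.1 N.
230.3 ≤ 317.1 N → static; friction equals the required 230 N.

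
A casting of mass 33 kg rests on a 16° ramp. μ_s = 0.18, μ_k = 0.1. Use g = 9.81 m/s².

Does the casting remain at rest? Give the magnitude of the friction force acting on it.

f ≈ 31.1 N

N = m g cos θ = 311 N.
Down-slope weight component: m g sin θ = 89.2 N.
μ_s N = 56 N.
89.2 > 56 N, so it slides; kinetic friction f = μ_k N = 0.1×311 = 31.1 N.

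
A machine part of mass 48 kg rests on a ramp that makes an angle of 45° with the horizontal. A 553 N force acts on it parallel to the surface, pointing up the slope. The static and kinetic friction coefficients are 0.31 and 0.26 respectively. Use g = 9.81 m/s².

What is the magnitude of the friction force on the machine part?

Perpendicular to the surface, N = m g cos θ = 48·9.81·cos 45° = 333 N.
For equilibrium along the incline the friction force must supply f = m g sin θ − P = 333 − 553 = -220 N (positive meaning up-slope).
Static friction can supply at most μ_s N = 103.2 N.
|-220| exceeds 103.2 N, so the machine part slips up-slope; friction is kinetic, f = μ_k N = 0.26×333 = 86.6 N.

f ≈ 86.6 N (down the incline)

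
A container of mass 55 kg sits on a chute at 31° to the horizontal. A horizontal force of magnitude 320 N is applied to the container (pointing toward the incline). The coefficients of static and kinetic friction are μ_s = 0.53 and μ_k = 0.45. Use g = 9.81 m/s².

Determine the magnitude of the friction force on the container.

f ≈ 3.6 N (up the incline)

Normal direction: N = m g cos θ + P sin θ = 627.3 N.
Parallel to the incline: P cos θ − m g sin θ = 274.3 − 277.9 = -3.595 N; the friction needed to balance this is 3.595 N acting up the slope.
The limit of static friction is μ_s N = 332.5 N.
|f_req| = 3.595 ≤ 332.5 N → the container is in equilibrium; friction equals the required value.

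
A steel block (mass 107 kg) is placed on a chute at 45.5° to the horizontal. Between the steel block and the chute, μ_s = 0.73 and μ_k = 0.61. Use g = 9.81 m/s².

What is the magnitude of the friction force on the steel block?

f ≈ 449 N (up the incline)

Perpendicular to the surface, N = m g cos θ = 107·9.81·cos 45.5° = 735.7 N.
Along the slope the weight component is m g sin θ = 748.7 N; friction must supply exactly this, acting up-slope.
Maximum static friction available: μ_s N = 0.73 × 735.7 = 537.1 N.
Since |748.7| > 537.1 N, static friction cannot hold it; the steel block slides down the incline and kinetic friction applies: f = μ_k N = 0.61 × 735.7 = 449 N.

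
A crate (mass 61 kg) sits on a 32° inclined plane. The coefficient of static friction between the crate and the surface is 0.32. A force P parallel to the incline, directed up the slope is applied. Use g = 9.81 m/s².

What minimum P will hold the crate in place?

P_min ≈ 155 N

The crate tends to slide down (tan θ > μ_s), so at the point of impending slip friction acts up-slope at its limit: f = μ_s N.
P is parallel to the surface, so N = m g cos θ = 507 N.
Along the incline: P + μ_s N = m g sin θ, so P = 317 − 0.32×507 = 155 N.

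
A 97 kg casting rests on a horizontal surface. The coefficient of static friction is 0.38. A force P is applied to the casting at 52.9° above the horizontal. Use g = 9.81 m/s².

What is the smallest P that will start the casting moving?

N = m g − P sin α (the pull lifts the casting).
At impending slip, P cos α = μ_s N = μ_s (m g − P sin α).
Solving: P (cos α + μ_s sin α) = μ_s m g → P = 0.38×952/(cos 52.9° + 0.38 sin 52.9°) = 362/0.9063 = 399 N.

P ≈ 399 N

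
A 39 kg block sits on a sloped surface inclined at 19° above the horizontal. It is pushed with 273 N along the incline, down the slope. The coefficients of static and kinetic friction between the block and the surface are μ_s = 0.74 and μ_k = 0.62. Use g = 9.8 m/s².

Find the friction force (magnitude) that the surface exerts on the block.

f ≈ 224 N (up the incline)

Perpendicular to the surface, N = m g cos θ = 39·9.8·cos 19° = 361.4 N.
Parallel to the incline, ΣF = 0 gives f = m g sin θ + P = 124.4 + 273 = 397.4 N (up-slope positive).
Static friction can supply at most μ_s N = 267.4 N.
Since |397.4| > 267.4 N, static friction cannot hold it; the block slides down the incline and kinetic friction applies: f = μ_k N = 0.62 × 361.4 = 224 N.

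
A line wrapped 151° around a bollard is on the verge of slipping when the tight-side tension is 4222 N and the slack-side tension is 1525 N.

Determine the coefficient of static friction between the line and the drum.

μ ≈ 0.386

T₂/T₁ = e^{μβ} → μ = ln(T₂/T₁)/β.
β = 151° = 2.635 rad.
μ = ln(4222/1525)/2.635 = ln(2.769)/2.635 = 0.386.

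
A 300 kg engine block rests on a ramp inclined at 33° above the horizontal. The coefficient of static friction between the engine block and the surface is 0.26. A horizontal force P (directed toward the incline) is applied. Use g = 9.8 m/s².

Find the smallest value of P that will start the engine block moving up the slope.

P ≈ 3220 N

At impending motion up the slope, friction acts down-slope at its limit: f = μ_s N.
Perpendicular to the incline: N = m g cos θ + P sin θ.
Along the incline: P cos θ = m g sin θ + μ_s N = m g sin θ + μ_s (m g cos θ + P sin θ).
Solving, P (cos θ − μ_s sin θ) = m g (sin θ + μ_s cos θ), so P = 300×9.8×(sin 33° + 0.26 cos 33°)/(cos 33° − 0.26 sin 33°) = 2940×0.7627/0.6971 = 3220 N.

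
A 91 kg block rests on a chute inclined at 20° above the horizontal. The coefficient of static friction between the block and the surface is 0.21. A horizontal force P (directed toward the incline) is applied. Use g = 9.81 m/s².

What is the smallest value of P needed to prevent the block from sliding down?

P_min ≈ 128 N

The block tends to slide down (tan θ > μ_s), so at the point of impending slip friction acts up-slope at its limit: f = μ_s N.
Perpendicular to the incline: N = m g cos θ + P sin θ.
Along the incline: P cos θ + μ_s N = m g sin θ, i.e. P cos θ + μ_s (m g cos θ + P sin θ) = m g sin θ.
Solving, P (cos θ + μ_s sin θ) = m g (sin θ − μ_s cos θ), so P = 893×0.1447/1.012 = 128 N.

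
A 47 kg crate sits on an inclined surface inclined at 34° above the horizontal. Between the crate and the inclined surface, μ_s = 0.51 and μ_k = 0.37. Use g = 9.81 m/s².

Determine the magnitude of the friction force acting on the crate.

f ≈ 141 N (up the incline)

Perpendicular to the surface, N = m g cos θ = 47·9.81·cos 34° = 382.2 N.
For equilibrium along the incline, friction must balance the weight component: f = m g sin θ = 257.8 N up the slope.
Maximum static friction available: μ_s N = 0.51 × 382.2 = 194.9 N.
Since |257.8| > 194.9 N, static friction cannot hold it; the crate slides down the incline and kinetic friction applies: f = μ_k N = 0.37 × 382.2 = 141 N.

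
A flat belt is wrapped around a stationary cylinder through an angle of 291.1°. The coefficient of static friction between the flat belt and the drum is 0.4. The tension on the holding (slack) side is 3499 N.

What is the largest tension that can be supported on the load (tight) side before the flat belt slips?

At impending slip the capstan equation gives T₂/T₁ = e^{μβ} with β in radians.
β = 291.1° × π/180 = 5.081 rad.
e^{μβ} = e^{0.4×5.081} = 7.631.
T₂ = T₁ · e^{μβ} = 3499 × 7.631 = 26700 N.

T_max ≈ 26700 N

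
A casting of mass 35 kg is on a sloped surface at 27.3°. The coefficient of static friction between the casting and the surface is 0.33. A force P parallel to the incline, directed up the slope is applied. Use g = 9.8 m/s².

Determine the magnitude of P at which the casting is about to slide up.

P ≈ 258 N

At impending motion up the slope, friction acts down-slope at its limit: f = μ_s N.
P is parallel to the surface, so N = m g cos θ = 305 N.
Along the incline: P = m g sin θ + μ_s N = 157 + 0.33×305 = 258 N.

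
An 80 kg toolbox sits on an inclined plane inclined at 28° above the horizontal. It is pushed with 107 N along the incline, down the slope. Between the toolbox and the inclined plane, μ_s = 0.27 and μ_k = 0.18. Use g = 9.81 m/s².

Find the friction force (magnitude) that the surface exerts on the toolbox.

The normal reaction is N = m g cos θ = 692.9 N.
For equilibrium along the incline the friction force must supply f = m g sin θ + P = 368.4 + 107 = 475.4 N (positive meaning up-slope).
The static-friction ceiling is μ_s N = 0.27 × 692.9 = 187.1 N.
|475.4| exceeds 187.1 N, so the toolbox slips down-slope; friction is kinetic, f = μ_k N = 0.18×692.9 = 125 N.

f ≈ 125 N (up the incline)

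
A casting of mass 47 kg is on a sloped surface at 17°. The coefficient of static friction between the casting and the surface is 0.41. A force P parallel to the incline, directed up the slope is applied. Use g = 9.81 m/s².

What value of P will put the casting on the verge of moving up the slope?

P ≈ 316 N

At impending motion up the slope, friction acts down-slope at its limit: f = μ_s N.
P is parallel to the surface, so N = m g cos θ = 441 N.
Along the incline: P = m g sin θ + μ_s N = 135 + 0.41×441 = 316 N.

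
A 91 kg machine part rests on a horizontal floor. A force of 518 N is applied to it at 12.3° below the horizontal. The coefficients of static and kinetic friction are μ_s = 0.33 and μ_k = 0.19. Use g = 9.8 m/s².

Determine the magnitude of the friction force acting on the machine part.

f ≈ 190 N

N = m g + P sin α = 891.8 + 518×sin 12.3° = 1002 N.
For equilibrium, f = P cos α = 518×cos 12.3° = 506.1 N.
The static-friction limit is μ_s N = 330.7 N.
The required friction exceeds μ_s N, so the machine part moves and f = μ_k N = 190 N.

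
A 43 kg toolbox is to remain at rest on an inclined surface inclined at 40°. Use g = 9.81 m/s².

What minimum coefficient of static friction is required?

At the slip threshold m g sin θ = μ_s m g cos θ, so μ_s,min = tan θ.
μ_s,min = tan 40° = 0.839.

μ_s,min ≈ 0.839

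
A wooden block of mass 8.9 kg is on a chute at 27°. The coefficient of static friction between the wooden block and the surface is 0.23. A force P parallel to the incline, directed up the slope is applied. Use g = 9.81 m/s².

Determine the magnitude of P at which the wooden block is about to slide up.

At impending motion up the slope, friction acts down-slope at its limit: f = μ_s N.
P is parallel to the surface, so N = m g cos θ = 77.8 N.
Along the incline: P = m g sin θ + μ_s N = 39.6 + 0.23×77.8 = 57.5 N.

P ≈ 57.5 N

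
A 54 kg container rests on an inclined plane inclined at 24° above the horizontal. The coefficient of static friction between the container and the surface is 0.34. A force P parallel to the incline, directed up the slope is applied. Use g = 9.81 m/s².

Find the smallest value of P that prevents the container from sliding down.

The container tends to slide down (tan θ > μ_s), so at the point of impending slip friction acts up-slope at its limit: f = μ_s N.
P is parallel to the surface, so N = m g cos θ = 484 N.
Along the incline: P + μ_s N = m g sin θ, so P = 215 − 0.34×484 = 50.9 N.

P_min ≈ 50.9 N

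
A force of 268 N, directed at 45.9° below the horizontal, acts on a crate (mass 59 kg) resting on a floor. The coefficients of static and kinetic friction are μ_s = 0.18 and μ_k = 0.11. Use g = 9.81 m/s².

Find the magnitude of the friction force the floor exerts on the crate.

N = m g + P sin α = 578.8 + 268×sin 45.9° = 771.2 N.
The horizontal driving force is P cos α = 186.5 N, so equilibrium needs friction f = 186.5 N.
μ_s N = 0.18 × 771.2 = 138.8 N.
186.5 > 138.8 N → the crate slides; f = μ_k N = 0.11×771.2 = 84.8 N.

f ≈ 84.8 N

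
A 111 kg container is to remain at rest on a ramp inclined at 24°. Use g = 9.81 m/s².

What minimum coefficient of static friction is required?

μ_s,min ≈ 0.445

At the slip threshold m g sin θ = μ_s m g cos θ, so μ_s,min = tan θ.
μ_s,min = tan 24° = 0.445.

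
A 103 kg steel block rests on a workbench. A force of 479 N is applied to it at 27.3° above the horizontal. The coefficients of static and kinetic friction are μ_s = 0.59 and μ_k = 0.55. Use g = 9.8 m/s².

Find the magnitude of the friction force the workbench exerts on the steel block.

f ≈ 426 N

Vertical equilibrium gives N = m g − P sin α = 789.7 N.
Horizontally, friction must balance P cos α = 425.6 N.
μ_s N = 0.59 × 789.7 = 465.9 N.
Since 425.6 N does not exceed the limit, the steel block stays at rest and f = 426 N.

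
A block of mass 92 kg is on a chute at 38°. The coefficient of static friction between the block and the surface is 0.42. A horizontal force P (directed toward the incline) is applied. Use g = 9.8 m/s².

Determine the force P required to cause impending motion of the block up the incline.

P ≈ 1610 N

At impending motion up the slope, friction acts down-slope at its limit: f = μ_s N.
Perpendicular to the incline: N = m g cos θ + P sin θ.
Along the incline: P cos θ = m g sin θ + μ_s N = m g sin θ + μ_s (m g cos θ + P sin θ).
Solving, P (cos θ − μ_s sin θ) = m g (sin θ + μ_s cos θ), so P = 92×9.8×(sin 38° + 0.42 cos 38°)/(cos 38° − 0.42 sin 38°) = 902×0.9466/0.5294 = 1610 N.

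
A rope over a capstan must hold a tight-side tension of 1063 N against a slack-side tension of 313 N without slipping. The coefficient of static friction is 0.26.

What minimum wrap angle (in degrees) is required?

β_min ≈ 269°

T₂/T₁ = e^{μβ} → β = ln(T₂/T₁)/μ.
β = ln(1063/313)/0.26 = 1.223/0.26 = 4.702 rad.
In degrees: β = 4.702 × 180/π = 269°.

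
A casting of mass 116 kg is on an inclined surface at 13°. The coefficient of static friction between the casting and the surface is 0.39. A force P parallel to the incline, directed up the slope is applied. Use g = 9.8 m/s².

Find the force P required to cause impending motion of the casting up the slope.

At impending motion up the slope, friction acts down-slope at its limit: f = μ_s N.
P is parallel to the surface, so N = m g cos θ = 1110 N.
Along the incline: P = m g sin θ + μ_s N = 256 + 0.39×1110 = 688 N.

P ≈ 688 N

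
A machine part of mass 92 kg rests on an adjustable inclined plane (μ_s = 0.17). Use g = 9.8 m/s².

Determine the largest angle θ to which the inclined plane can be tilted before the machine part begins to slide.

At the slip threshold, m g sin θ = μ_s · m g cos θ, so tan θ = μ_s.
θ_max = arctan(0.17) = 9.65°.

θ_max ≈ 9.65°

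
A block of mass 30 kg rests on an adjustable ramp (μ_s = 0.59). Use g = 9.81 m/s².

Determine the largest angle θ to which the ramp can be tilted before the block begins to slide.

At the slip threshold, m g sin θ = μ_s · m g cos θ, so tan θ = μ_s.
θ_max = arctan(0.59) = 30.5°.

θ_max ≈ 30.5°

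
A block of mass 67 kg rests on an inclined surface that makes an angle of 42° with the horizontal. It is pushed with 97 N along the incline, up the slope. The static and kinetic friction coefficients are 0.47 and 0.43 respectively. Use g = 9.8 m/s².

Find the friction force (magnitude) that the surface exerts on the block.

The normal reaction is N = m g cos θ = 487.9 N.
For equilibrium along the incline the friction force must supply f = m g sin θ − P = 439.4 − 97 = 342.4 N (positive meaning up-slope).
Maximum static friction available: μ_s N = 0.47 × 487.9 = 229.3 N.
Since |342.4| > 229.3 N, static friction cannot hold it; the block slides down the incline and kinetic friction applies: f = μ_k N = 0.43 × 487.9 = 210 N.

f ≈ 210 N (up the incline)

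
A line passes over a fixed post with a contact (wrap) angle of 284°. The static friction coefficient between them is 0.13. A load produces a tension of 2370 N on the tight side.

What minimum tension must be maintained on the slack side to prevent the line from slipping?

T_min ≈ 1240 N

Capstan equation at impending slip: T_tight/T_slack = e^{μβ}.
β = 284° = 4.957 rad; e^{μβ} = e^{0.13×4.957} = 1.905.
T_slack = T_tight / e^{μβ} = 2370 / 1.905 = 1240 N.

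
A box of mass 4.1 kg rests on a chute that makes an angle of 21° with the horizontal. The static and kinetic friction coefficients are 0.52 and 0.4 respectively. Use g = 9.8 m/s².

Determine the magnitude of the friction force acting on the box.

Perpendicular to the surface, N = m g cos θ = 4.1·9.8·cos 21° = 37.51 N.
For equilibrium along the incline, friction must balance the weight component: f = m g sin θ = 14.4 N up the slope.
Maximum static friction available: μ_s N = 0.52 × 37.51 = 19.51 N.
Since |14.4| ≤ 19.51 N, static friction is sufficient; f equals the required value, not μ_s N.

f ≈ 14.4 N (up the incline)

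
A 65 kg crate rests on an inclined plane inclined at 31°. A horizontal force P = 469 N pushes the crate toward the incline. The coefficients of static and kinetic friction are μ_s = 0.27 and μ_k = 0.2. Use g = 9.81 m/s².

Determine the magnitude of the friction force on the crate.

Normal direction: N = m g cos θ + P sin θ = 788.1 N.
Parallel to the incline: P cos θ − m g sin θ = 402 − 328.4 = 73.6 N; the friction needed to balance this is 73.6 N acting down the slope.
The limit of static friction is μ_s N = 212.8 N.
Since 73.6 N is within the 212.8 N limit, the crate stays put and friction is exactly 73.6 N.

f ≈ 73.6 N (down the incline)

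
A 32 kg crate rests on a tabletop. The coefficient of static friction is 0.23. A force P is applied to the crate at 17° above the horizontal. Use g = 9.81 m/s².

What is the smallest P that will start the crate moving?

P ≈ 70.5 N

N = m g − P sin α (the pull lifts the crate).
At impending slip, P cos α = μ_s N = μ_s (m g − P sin α).
Solving: P (cos α + μ_s sin α) = μ_s m g → P = 0.23×314/(cos 17° + 0.23 sin 17°) = 72.2/1.024 = 70.5 N.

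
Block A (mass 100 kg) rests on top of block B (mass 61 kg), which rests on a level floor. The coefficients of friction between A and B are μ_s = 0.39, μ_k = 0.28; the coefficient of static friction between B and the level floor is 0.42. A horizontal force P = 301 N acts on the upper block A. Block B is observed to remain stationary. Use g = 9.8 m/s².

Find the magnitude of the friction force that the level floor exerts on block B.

Between the blocks, N₁ = m_A g = 980 N.
So the A–B interface can sustain at most μ_s N₁ = 382.2 N of static friction.
P = 301 N is within that limit, so A and B move together (both at rest); the A–B friction is simply f₁ = P = 301 N.
B experiences an equal 301 N forward from A (third law). B is in equilibrium, so the floor supplies f₂ = 301 N of static friction (limit μ_s(m_A+m_B)g = 662.7 N, not exceeded).

f ≈ 301 N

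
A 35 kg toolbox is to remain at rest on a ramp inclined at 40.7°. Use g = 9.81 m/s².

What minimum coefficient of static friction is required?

At the slip threshold m g sin θ = μ_s m g cos θ, so μ_s,min = tan θ.
μ_s,min = tan 40.7° = 0.86.

μ_s,min ≈ 0.86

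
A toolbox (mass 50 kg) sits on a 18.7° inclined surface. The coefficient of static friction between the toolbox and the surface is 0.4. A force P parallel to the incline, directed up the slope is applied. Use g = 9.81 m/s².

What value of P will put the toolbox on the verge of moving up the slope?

At impending motion up the slope, friction acts down-slope at its limit: f = μ_s N.
P is parallel to the surface, so N = m g cos θ = 465 N.
Along the incline: P = m g sin θ + μ_s N = 157 + 0.4×465 = 343 N.

P ≈ 343 N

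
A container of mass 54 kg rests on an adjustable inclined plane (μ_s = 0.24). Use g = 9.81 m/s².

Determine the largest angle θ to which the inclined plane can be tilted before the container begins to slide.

At the slip threshold, m g sin θ = μ_s · m g cos θ, so tan θ = μ_s.
θ_max = arctan(0.24) = 13.5°.

θ_max ≈ 13.5°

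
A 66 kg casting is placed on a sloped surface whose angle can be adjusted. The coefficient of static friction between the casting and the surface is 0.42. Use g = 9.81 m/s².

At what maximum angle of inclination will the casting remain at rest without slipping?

θ_max ≈ 22.8°

At the slip threshold, m g sin θ = μ_s · m g cos θ, so tan θ = μ_s.
θ_max = arctan(0.42) = 22.8°.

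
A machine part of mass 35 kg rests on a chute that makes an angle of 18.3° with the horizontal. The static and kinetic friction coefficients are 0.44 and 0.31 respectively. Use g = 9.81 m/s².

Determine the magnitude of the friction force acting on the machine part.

f ≈ 108 N (up the incline)

Normal force: N = m g cos θ = 35 × 9.81 × cos 18.3° = 326 N.
Along the slope the weight component is m g sin θ = 107.8 N; friction must supply exactly this, acting up-slope.
Static friction can supply at most μ_s N = 143.4 N.
Since |107.8| ≤ 143.4 N, no slip — friction simply equals what equilibrium demands.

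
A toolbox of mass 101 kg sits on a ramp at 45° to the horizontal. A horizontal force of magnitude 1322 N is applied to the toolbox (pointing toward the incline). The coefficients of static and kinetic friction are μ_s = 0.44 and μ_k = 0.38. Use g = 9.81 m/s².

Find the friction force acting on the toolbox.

The horizontal push has a component P sin θ into the surface, so N = m g cos θ + P sin θ = 700.6 + 934.8 = 1635 N.
Parallel to the incline: P cos θ − m g sin θ = 934.8 − 700.6 = 234.2 N; the friction needed to balance this is 234.2 N acting down the slope.
Maximum static friction: μ_s N = 0.44 × 1635 = 719.6 N.
Since 234.2 N is within the 719.6 N limit, the toolbox stays put and friction is exactly 234 N.

f ≈ 234 N (down the incline)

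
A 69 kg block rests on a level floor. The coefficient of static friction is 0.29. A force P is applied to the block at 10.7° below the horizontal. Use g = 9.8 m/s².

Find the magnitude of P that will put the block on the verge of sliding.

P ≈ 211 N

N = m g + P sin α (the push presses the block into the level floor).
At impending slip, P cos α = μ_s N = μ_s (m g + P sin α).
Solving: P (cos α − μ_s sin α) = μ_s m g → P = 0.29×676/(cos 10.7° − 0.29 sin 10.7°) = 196/0.9288 = 211 N.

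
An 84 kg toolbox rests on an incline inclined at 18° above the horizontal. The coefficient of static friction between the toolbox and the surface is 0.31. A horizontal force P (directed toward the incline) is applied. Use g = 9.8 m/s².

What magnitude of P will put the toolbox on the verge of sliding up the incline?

At impending motion up the slope, friction acts down-slope at its limit: f = μ_s N.
Perpendicular to the incline: N = m g cos θ + P sin θ.
Along the incline: P cos θ = m g sin θ + μ_s N = m g sin θ + μ_s (m g cos θ + P sin θ).
Solving, P (cos θ − μ_s sin θ) = m g (sin θ + μ_s cos θ), so P = 84×9.8×(sin 18° + 0.31 cos 18°)/(cos 18° − 0.31 sin 18°) = 823×0.6038/0.8553 = 581 N.

P ≈ 581 N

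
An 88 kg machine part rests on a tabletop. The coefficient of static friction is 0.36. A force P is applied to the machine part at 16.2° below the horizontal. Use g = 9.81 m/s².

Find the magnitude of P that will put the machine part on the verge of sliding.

P ≈ 361 N

N = m g + P sin α (the push presses the machine part into the tabletop).
At impending slip, P cos α = μ_s N = μ_s (m g + P sin α).
Solving: P (cos α − μ_s sin α) = μ_s m g → P = 0.36×863/(cos 16.2° − 0.36 sin 16.2°) = 311/0.8599 = 361 N.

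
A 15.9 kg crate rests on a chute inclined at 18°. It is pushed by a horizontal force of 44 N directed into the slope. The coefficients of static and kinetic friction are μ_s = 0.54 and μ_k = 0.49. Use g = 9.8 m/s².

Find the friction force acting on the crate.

f ≈ 6.3 N (up the incline)

Normal direction: N = m g cos θ + P sin θ = 161.8 N.
Parallel to the incline: P cos θ − m g sin θ = 41.85 − 48.15 = -6.305 N; the friction needed to balance this is 6.305 N acting up the slope.
Maximum static friction: μ_s N = 0.54 × 161.8 = 87.37 N.
Since 6.305 N is within the 87.37 N limit, the crate stays put and friction is exactly 6.3 N.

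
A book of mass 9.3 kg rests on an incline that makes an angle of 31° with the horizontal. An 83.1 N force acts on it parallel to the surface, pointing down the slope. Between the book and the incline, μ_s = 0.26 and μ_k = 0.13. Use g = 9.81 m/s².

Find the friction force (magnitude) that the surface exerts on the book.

f ≈ 10.2 N (up the incline)

Perpendicular to the surface, N = m g cos θ = 9.3·9.81·cos 31° = 78.2 N.
Parallel to the incline, ΣF = 0 gives f = m g sin θ + P = 46.99 + 83.1 = 130.1 N (up-slope positive).
The static-friction ceiling is μ_s N = 0.26 × 78.2 = 20.33 N.
Since |130.1| > 20.33 N, static friction cannot hold it; the book slides down the incline and kinetic friction applies: f = μ_k N = 0.13 × 78.2 = 10.2 N.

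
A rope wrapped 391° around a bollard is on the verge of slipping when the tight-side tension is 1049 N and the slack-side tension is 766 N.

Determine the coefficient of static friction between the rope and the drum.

T₂/T₁ = e^{μβ} → μ = ln(T₂/T₁)/β.
β = 391° = 6.824 rad.
μ = ln(1049/766)/6.824 = ln(1.369)/6.824 = 0.0461.

μ ≈ 0.0461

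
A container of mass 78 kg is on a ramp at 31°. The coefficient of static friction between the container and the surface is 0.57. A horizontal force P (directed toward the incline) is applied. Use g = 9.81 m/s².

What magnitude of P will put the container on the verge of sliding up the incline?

At impending motion up the slope, friction acts down-slope at its limit: f = μ_s N.
Perpendicular to the incline: N = m g cos θ + P sin θ.
Along the incline: P cos θ = m g sin θ + μ_s N = m g sin θ + μ_s (m g cos θ + P sin θ).
Solving, P (cos θ − μ_s sin θ) = m g (sin θ + μ_s cos θ), so P = 78×9.81×(sin 31° + 0.57 cos 31°)/(cos 31° − 0.57 sin 31°) = 765×1.004/0.5636 = 1360 N.

P ≈ 1360 N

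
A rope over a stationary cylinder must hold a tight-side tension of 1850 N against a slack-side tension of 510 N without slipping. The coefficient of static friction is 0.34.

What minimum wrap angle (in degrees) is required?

β_min ≈ 217°

T₂/T₁ = e^{μβ} → β = ln(T₂/T₁)/μ.
β = ln(1850/510)/0.34 = 1.289/0.34 = 3.79 rad.
In degrees: β = 3.79 × 180/π = 217°.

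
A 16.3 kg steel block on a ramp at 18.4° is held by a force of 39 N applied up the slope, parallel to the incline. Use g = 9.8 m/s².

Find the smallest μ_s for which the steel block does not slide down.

μ_s,min ≈ 0.0754

N = m g cos θ = 151.6 N.
Friction must make up the shortfall along the incline: f = m g sin θ − P = 50.42 − 39 = 11.42 N.
At the threshold f = μ_s N, so μ_s,min = 11.42/151.6 = 0.0754.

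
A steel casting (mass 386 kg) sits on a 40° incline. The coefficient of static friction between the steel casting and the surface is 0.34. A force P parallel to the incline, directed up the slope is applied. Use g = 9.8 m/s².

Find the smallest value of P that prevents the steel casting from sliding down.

The steel casting tends to slide down (tan θ > μ_s), so at the point of impending slip friction acts up-slope at its limit: f = μ_s N.
P is parallel to the surface, so N = m g cos θ = 2900 N.
Along the incline: P + μ_s N = m g sin θ, so P = 2430 − 0.34×2900 = 1450 N.

P_min ≈ 1450 N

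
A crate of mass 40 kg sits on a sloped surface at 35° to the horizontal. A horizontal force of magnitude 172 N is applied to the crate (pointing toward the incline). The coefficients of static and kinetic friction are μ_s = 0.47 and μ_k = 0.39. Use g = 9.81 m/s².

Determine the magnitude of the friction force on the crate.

f ≈ 84.2 N (up the incline)

Resolve perpendicular to the incline: N = m g cos θ + P sin θ = 40×9.81×cos 35° + 172×sin 35° = 420.1 N.
Along the incline, the net driving force (taking up-slope positive) is P cos θ − m g sin θ = 140.9 − 225.1 = -84.18 N, so equilibrium requires friction f = 84.18 N (up-slope).
The limit of static friction is μ_s N = 197.4 N.
Since 84.18 N is within the 197.4 N limit, the crate stays put and friction is exactly 84.2 N.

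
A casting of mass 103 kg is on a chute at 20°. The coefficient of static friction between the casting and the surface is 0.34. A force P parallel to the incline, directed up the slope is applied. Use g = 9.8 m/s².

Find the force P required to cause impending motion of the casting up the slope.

P ≈ 668 N

At impending motion up the slope, friction acts down-slope at its limit: f = μ_s N.
P is parallel to the surface, so N = m g cos θ = 949 N.
Along the incline: P = m g sin θ + μ_s N = 345 + 0.34×949 = 668 N.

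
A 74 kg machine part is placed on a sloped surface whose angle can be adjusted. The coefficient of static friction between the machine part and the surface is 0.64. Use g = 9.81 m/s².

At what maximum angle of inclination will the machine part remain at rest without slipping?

θ_max ≈ 32.6°

At the slip threshold, m g sin θ = μ_s · m g cos θ, so tan θ = μ_s.
θ_max = arctan(0.64) = 32.6°.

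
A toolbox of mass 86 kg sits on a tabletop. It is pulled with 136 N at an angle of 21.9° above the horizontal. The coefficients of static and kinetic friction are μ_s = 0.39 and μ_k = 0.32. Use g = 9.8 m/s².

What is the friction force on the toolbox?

N = m g − P sin α = 842.8 − 136×sin 21.9° = 792.1 N.
Horizontally, friction must balance P cos α = 126.2 N.
μ_s N = 0.39 × 792.1 = 308.9 N.
126.2 ≤ 308.9 N → static; friction equals the required 126 N.

f ≈ 126 N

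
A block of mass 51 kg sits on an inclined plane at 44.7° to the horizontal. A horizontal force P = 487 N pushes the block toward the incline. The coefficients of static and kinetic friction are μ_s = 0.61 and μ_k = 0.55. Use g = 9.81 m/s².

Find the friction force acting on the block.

f ≈ 5.76 N (up the incline)

Normal direction: N = m g cos θ + P sin θ = 698.2 N.
Parallel to the incline: P cos θ − m g sin θ = 346.2 − 351.9 = -5.756 N; the friction needed to balance this is 5.756 N acting up the slope.
Maximum static friction: μ_s N = 0.61 × 698.2 = 425.9 N.
|f_req| = 5.756 ≤ 425.9 N → the block is in equilibrium; friction equals the required value.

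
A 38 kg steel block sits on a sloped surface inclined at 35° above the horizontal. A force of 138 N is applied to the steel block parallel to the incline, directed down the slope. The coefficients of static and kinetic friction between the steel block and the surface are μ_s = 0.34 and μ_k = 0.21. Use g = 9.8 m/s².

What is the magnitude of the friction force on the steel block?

Perpendicular to the surface, N = m g cos θ = 38·9.8·cos 35° = 305.1 N.
The friction needed for equilibrium is m g sin θ + P = 213.6 + 138 = 351.6 N, measured positive up-slope.
Static friction can supply at most μ_s N = 103.7 N.
|351.6| exceeds 103.7 N, so the steel block slips down-slope; friction is kinetic, f = μ_k N = 0.21×305.1 = 64.1 N.

f ≈ 64.1 N (up the incline)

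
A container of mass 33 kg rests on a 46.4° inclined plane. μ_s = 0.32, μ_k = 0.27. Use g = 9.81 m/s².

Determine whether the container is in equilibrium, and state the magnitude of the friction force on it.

f ≈ 60.3 N

N = m g cos θ = 223 N.
Down-slope weight component: m g sin θ = 234 N.
μ_s N = 71.4 N.
234 > 71.4 N, so it slides; kinetic friction f = μ_k N = 0.27×223 = 60.3 N.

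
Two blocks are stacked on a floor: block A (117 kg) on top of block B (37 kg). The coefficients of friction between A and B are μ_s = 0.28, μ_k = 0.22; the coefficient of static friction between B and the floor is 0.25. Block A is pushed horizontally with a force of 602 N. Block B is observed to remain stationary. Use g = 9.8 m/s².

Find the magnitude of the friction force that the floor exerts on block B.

The normal force B exerts on A is simply A's weight, N₁ = 1147 N.
Maximum static friction on A from B: μ_s N₁ = 0.28×1147 = 321 N.
P = 602 N exceeds that limit, so A slips over B and the interface friction becomes kinetic: f₁ = μ_k N₁ = 0.22×1147 = 252 N.
By Newton's third law B feels 252 N forward from A. With B stationary, the floor's static friction on B balances it: f₂ = 252 N (well within μ_s(m_A+m_B)g = 377.3 N).

f ≈ 252 N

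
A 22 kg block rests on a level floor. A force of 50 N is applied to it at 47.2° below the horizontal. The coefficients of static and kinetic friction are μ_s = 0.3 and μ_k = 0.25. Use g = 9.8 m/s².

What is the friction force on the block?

The vertical component of P adds to the normal force: N = m g + P sin α = 215.6 + 36.69 = 252.3 N.
For equilibrium, f = P cos α = 50×cos 47.2° = 33.97 N.
μ_s N = 0.3 × 252.3 = 75.69 N.
Since 33.97 N does not exceed the limit, the block stays at rest and f = 34 N.

f ≈ 34 N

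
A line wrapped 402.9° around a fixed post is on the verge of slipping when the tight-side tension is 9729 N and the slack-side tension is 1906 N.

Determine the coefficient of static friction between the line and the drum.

μ ≈ 0.232

T₂/T₁ = e^{μβ} → μ = ln(T₂/T₁)/β.
β = 402.9° = 7.032 rad.
μ = ln(9729/1906)/7.032 = ln(5.104)/7.032 = 0.232.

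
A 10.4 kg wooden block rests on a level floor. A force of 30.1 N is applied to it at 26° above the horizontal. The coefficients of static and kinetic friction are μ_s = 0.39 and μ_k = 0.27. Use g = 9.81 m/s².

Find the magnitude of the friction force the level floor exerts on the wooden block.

The vertical component of P reduces the normal force: N = m g − P sin α = 102 − 13.19 = 88.83 N.
Horizontally, friction must balance P cos α = 27.05 N.
μ_s N = 0.39 × 88.83 = 34.64 N.
Since 27.05 N does not exceed the limit, the wooden block stays at rest and f = 27.1 N.

f ≈ 27.1 N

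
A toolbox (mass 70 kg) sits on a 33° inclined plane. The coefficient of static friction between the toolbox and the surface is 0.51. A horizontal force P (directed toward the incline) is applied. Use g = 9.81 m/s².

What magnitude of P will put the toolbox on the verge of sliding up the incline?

At impending motion up the slope, friction acts down-slope at its limit: f = μ_s N.
Perpendicular to the incline: N = m g cos θ + P sin θ.
Along the incline: P cos θ = m g sin θ + μ_s N = m g sin θ + μ_s (m g cos θ + P sin θ).
Solving, P (cos θ − μ_s sin θ) = m g (sin θ + μ_s cos θ), so P = 70×9.81×(sin 33° + 0.51 cos 33°)/(cos 33° − 0.51 sin 33°) = 687×0.9724/0.5609 = 1190 N.

P ≈ 1190 N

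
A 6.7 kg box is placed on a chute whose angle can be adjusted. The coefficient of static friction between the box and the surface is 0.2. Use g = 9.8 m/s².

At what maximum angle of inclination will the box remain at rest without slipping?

θ_max ≈ 11.3°

At the slip threshold, m g sin θ = μ_s · m g cos θ, so tan θ = μ_s.
θ_max = arctan(0.2) = 11.3°.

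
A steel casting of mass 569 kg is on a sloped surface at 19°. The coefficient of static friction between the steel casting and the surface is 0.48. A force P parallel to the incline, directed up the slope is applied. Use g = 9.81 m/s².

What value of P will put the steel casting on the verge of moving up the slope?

At impending motion up the slope, friction acts down-slope at its limit: f = μ_s N.
P is parallel to the surface, so N = m g cos θ = 5280 N.
Along the incline: P = m g sin θ + μ_s N = 1820 + 0.48×5280 = 4350 N.

P ≈ 4350 N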